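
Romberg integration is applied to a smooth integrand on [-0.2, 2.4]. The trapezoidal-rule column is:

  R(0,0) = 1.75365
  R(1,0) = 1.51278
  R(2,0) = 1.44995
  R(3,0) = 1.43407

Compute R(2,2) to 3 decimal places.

Richardson extrapolation on the trapezoidal column (denominator 4−1=3):
R(1,1) = 1.51278 + (1.51278 − 1.75365)/3 = 1.43249
R(2,1) = 1.44995 + (1.44995 − 1.51278)/3 = 1.42901
R(2,2) = 1.42901 + (1.42901 − 1.43249)/15 = 1.42878

1.429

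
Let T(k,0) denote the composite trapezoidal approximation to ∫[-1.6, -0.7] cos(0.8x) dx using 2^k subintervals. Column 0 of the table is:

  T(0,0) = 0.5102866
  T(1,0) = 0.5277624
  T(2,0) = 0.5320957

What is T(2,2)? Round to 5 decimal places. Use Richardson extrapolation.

T(1,1) = (4·0.5277624 − 0.5102866) / 3 = 0.5335877
T(2,1) = 0.5320957 + (0.5320957 − 0.5277624)/3 = 0.5335401
T(2,2) = (16·0.5335401 − 0.5335877) / 15 = 0.5335369

0.53354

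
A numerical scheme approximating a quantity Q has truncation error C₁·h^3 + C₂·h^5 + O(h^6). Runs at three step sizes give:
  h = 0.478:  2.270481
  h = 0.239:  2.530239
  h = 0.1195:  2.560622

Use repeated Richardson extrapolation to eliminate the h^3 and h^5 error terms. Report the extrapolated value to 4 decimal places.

First eliminate the h^3 term (factor 2^3 = 8):
  B₁ = (8·2.530239 − 2.270481)/7 = 2.567347
  B₂ = (8·2.560622 − 2.530239)/7 = 2.564962
Then eliminate the h^5 term (factor 2^5 = 32):
  (32·2.564962 − 2.567347)/31 = 2.564885

2.5649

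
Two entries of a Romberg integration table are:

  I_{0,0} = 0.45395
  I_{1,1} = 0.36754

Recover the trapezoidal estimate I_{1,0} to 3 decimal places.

From I_{1,1} = (4·I_{1,0} − I_{0,0})/3, solve for I_{1,0}:
4·I_{1,0} = 3·0.36754 + 0.45395 = 1.55657
I_{1,0} = 0.38914

0.389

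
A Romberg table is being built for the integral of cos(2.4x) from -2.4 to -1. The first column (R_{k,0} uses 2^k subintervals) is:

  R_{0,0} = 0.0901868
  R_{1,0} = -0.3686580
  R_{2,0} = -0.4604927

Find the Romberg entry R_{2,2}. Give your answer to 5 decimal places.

-0.48907

Richardson extrapolation on the trapezoidal column (denominator 4−1=3):
R_{1,1} = -0.3686580 + (-0.3686580 − 0.0901868)/3 = -0.5216063
R_{2,1} = (4·(-0.4604927) − (-0.3686580)) / 3 = -0.4911043
R_{2,2} = (16·(-0.4911043) − (-0.5216063)) / 15 = -0.4890708
(Column j=1 coincides with Simpson's rule on the same nodes.)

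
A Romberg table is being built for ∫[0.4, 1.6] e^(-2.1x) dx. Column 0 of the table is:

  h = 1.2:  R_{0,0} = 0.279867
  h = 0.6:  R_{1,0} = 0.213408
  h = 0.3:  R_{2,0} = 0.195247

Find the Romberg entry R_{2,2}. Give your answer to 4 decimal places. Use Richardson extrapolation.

0.1891

Richardson extrapolation on the trapezoidal column (denominator 4−1=3):
R_{1,1} = 0.213408 + (0.213408 − 0.279867)/3 = 0.191255
R_{2,1} = 0.195247 + (0.195247 − 0.213408)/3 = 0.189193
R_{2,2} = 0.189193 + (0.189193 − 0.191255)/15 = 0.189056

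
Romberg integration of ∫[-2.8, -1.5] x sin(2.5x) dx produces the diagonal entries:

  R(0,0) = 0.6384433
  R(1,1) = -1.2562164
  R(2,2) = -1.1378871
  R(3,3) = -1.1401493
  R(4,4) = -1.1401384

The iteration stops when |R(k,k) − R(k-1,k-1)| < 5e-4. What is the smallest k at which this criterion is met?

k = 4

|R(1,1) − R(0,0)| = 1.8946597 ≥ 5e-4
|R(2,2) − R(1,1)| = 0.1183293 ≥ 5e-4
|R(3,3) − R(2,2)| = 0.0022622 ≥ 5e-4
|R(4,4) − R(3,3)| = 0.0000109 < 5e-4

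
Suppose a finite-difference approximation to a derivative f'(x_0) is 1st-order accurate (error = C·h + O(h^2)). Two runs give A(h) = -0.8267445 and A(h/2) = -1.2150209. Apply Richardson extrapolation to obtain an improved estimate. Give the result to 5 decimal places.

-1.60330

The leading error scales as h; refining by a factor of 2 reduces it by 2^1 = 2.
Extrapolated value = (2·A(h/2) − A(h)) / (2 − 1)
= (2·(-1.2150209) − (-0.8267445)) / 1
= -1.6032973 / 1 = -1.6032973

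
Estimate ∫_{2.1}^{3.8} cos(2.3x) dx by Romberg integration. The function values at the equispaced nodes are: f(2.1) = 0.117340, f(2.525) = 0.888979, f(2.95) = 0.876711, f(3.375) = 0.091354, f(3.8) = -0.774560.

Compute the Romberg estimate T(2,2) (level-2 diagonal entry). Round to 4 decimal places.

0.7044

T(0,0) (trapezoid, 1 panel, h=1.7000): -0.558637
T(1,0) (trapezoid, 2 panels, h=0.8500): 0.465886
T(2,0) (trapezoid, 4 panels, h=0.4250): 0.649584
T(1,1) = 0.465886 + (0.465886 − (-0.558637))/3 = 0.807394
T(2,1) = 0.649584 + (0.649584 − 0.465886)/3 = 0.710817
T(2,2) = 0.710817 + (0.710817 − 0.807394)/15 = 0.704379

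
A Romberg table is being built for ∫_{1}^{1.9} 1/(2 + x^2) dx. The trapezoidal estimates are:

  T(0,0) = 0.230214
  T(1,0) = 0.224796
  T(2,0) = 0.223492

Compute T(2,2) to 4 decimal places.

T(1,1) = 0.224796 + (0.224796 − 0.230214)/3 = 0.222990
T(2,1) = 0.223492 + (0.223492 − 0.224796)/3 = 0.223057
T(2,2) = (16·0.223057 − 0.222990) / 15 = 0.223061

0.2231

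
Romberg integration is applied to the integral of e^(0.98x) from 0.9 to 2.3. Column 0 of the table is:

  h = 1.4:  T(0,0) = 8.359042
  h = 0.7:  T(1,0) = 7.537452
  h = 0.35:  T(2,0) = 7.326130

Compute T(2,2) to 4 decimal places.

7.2552

Richardson extrapolation on the trapezoidal column (denominator 4−1=3):
T(1,1) = 7.537452 + (7.537452 − 8.359042)/3 = 7.263589
T(2,1) = (4·7.326130 − 7.537452) / 3 = 7.255689
T(2,2) = (16·7.255689 − 7.263589) / 15 = 7.255162
(Column j=1 coincides with Simpson's rule on the same nodes.)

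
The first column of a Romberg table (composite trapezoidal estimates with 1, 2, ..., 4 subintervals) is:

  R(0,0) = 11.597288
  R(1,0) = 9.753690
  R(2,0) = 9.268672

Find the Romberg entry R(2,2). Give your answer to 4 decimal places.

R(1,1) = 9.753690 + (9.753690 − 11.597288)/3 = 9.139157
R(2,1) = (4·9.268672 − 9.753690) / 3 = 9.106999
R(2,2) = 9.106999 + (9.106999 − 9.139157)/15 = 9.104855

9.1049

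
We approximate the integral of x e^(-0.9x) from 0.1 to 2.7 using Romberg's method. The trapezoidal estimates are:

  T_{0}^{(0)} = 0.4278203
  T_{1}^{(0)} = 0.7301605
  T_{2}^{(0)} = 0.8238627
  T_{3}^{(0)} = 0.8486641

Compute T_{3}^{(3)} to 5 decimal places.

T_{1}^{(1)} = 0.7301605 + (0.7301605 − 0.4278203)/3 = 0.8309406
T_{2}^{(1)} = 0.8238627 + (0.8238627 − 0.7301605)/3 = 0.8550968
T_{3}^{(1)} = (4·0.8486641 − 0.8238627) / 3 = 0.8569312
T_{2}^{(2)} = 0.8550968 + (0.8550968 − 0.8309406)/15 = 0.8567072
T_{3}^{(2)} = 0.8569312 + (0.8569312 − 0.8550968)/15 = 0.8570535
T_{3}^{(3)} = (64·0.8570535 − 0.8567072) / 63 = 0.8570590
(Column j=1 coincides with Simpson's rule on the same nodes.)

0.85706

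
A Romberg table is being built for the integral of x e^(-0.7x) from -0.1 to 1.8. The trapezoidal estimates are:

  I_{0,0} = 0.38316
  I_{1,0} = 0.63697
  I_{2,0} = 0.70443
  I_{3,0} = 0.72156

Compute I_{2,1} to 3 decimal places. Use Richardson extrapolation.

Richardson extrapolation on the trapezoidal column (denominator 4−1=3):
I_{2,1} = (4·0.70443 − 0.63697) / 3 = 0.72692

0.727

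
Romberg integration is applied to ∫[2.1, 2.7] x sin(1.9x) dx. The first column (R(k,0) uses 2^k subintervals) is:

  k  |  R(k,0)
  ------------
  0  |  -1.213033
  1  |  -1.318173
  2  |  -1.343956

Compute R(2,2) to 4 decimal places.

-1.3525

Richardson extrapolation on the trapezoidal column (denominator 4−1=3):
R(1,1) = (4·(-1.318173) − (-1.213033)) / 3 = -1.353220
R(2,1) = -1.343956 + (-1.343956 − (-1.318173))/3 = -1.352550
R(2,2) = -1.352550 + (-1.352550 − (-1.353220))/15 = -1.352505
(Column j=1 coincides with Simpson's rule on the same nodes.)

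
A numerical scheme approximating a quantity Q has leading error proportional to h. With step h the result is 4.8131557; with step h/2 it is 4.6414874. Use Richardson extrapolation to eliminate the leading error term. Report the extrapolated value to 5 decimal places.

4.46982

Extrapolated value = (2·A(h/2) − A(h)) / (2 − 1)
= (2·4.6414874 − 4.8131557) / 1
= 4.4698191 / 1 = 4.4698191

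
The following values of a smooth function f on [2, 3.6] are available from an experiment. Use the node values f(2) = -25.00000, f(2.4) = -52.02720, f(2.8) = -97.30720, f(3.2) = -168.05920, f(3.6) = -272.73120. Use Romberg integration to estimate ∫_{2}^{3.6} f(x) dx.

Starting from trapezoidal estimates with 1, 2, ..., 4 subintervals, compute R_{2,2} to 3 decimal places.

-183.015

R_{0,0} (trapezoid, 1 panel, h=1.6000): -238.18496
R_{1,0} (trapezoid, 2 panels, h=0.8000): -196.93824
R_{2,0} (trapezoid, 4 panels, h=0.4000): -186.50368
R_{1,1} = -196.93824 + (-196.93824 − (-238.18496))/3 = -183.18933
R_{2,1} = -186.50368 + (-186.50368 − (-196.93824))/3 = -183.02549
R_{2,2} = -183.02549 + (-183.02549 − (-183.18933))/15 = -183.01457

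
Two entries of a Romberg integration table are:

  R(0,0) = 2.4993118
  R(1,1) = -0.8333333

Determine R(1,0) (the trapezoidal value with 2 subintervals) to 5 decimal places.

From R(1,1) = (4·R(1,0) − R(0,0))/3, solve for R(1,0):
4·R(1,0) = 3·(-0.8333333) + 2.4993118 = -0.0006881
R(1,0) = -0.0001720

-0.00017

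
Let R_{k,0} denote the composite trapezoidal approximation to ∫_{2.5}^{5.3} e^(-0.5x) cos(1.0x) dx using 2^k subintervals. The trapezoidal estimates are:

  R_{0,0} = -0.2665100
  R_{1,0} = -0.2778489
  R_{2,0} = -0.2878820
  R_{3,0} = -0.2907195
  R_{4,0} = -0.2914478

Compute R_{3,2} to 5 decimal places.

Richardson extrapolation on the trapezoidal column (denominator 4−1=3):
R_{2,1} = -0.2878820 + (-0.2878820 − (-0.2778489))/3 = -0.2912264
R_{3,1} = (4·(-0.2907195) − (-0.2878820)) / 3 = -0.2916653
R_{3,2} = (16·(-0.2916653) − (-0.2912264)) / 15 = -0.2916946
(Column j=1 coincides with Simpson's rule on the same nodes.)

-0.29169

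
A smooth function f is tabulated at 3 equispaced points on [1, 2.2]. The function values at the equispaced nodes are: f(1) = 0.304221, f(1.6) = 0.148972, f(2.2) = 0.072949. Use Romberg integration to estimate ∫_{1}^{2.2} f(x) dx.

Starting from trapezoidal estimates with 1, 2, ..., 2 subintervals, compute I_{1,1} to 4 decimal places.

0.1946

I_{0,0} (trapezoid, 1 panel, h=1.2000): 0.226302
I_{1,0} (trapezoid, 2 panels, h=0.6000): 0.202534
I_{1,1} = 0.202534 + (0.202534 − 0.226302)/3 = 0.194611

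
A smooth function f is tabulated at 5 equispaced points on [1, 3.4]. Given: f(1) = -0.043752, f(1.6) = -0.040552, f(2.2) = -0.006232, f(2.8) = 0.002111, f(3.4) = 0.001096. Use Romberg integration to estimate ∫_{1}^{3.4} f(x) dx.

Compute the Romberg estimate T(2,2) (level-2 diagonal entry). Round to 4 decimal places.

-0.0428

T(0,0) (trapezoid, 1 panel, h=2.4000): -0.051187
T(1,0) (trapezoid, 2 panels, h=1.2000): -0.033072
T(2,0) (trapezoid, 4 panels, h=0.6000): -0.039601
T(1,1) = -0.033072 + (-0.033072 − (-0.051187))/3 = -0.027034
T(2,1) = -0.039601 + (-0.039601 − (-0.033072))/3 = -0.041777
T(2,2) = -0.041777 + (-0.041777 − (-0.027034))/15 = -0.042760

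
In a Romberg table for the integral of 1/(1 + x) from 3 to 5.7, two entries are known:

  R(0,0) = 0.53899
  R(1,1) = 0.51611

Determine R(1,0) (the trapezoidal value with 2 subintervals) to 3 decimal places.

0.522

From R(1,1) = (4·R(1,0) − R(0,0))/3, solve for R(1,0):
4·R(1,0) = 3·0.51611 + 0.53899 = 2.08732
R(1,0) = 0.52183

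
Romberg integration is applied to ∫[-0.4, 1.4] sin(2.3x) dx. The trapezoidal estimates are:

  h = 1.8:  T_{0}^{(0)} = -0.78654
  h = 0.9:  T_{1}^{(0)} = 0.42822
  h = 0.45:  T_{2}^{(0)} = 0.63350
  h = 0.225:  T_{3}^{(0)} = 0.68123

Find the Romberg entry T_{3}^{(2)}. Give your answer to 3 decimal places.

T_{2}^{(1)} = 0.63350 + (0.63350 − 0.42822)/3 = 0.70193
T_{3}^{(1)} = (4·0.68123 − 0.63350) / 3 = 0.69714
T_{3}^{(2)} = 0.69714 + (0.69714 − 0.70193)/15 = 0.69682

0.697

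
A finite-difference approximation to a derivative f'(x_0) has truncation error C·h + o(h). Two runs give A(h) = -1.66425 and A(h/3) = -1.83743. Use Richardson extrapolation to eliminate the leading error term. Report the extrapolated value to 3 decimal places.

-1.924

The leading error scales as h; refining by a factor of 3 reduces it by 3^1 = 3.
Extrapolated value = (3·A(h/3) − A(h)) / (3 − 1)
= (3·(-1.83743) − (-1.66425)) / 2
= -3.84804 / 2 = -1.92402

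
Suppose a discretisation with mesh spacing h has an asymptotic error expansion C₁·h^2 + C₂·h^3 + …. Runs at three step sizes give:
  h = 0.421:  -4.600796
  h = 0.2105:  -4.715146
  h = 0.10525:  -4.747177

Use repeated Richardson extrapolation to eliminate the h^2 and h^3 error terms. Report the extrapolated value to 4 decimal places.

First eliminate the h^2 term (factor 2^2 = 4):
  B₁ = (4·(-4.715146) − (-4.600796))/3 = -4.753263
  B₂ = (4·(-4.747177) − (-4.715146))/3 = -4.757854
Then eliminate the h^3 term (factor 2^3 = 8):
  (8·(-4.757854) − (-4.753263))/7 = -4.758510

-4.7585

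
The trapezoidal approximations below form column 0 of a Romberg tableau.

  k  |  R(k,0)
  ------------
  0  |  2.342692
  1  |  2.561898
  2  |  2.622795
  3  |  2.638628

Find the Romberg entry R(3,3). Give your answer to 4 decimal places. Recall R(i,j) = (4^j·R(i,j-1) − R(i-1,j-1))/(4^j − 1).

2.6440

Richardson extrapolation on the trapezoidal column (denominator 4−1=3):
R(1,1) = (4·2.561898 − 2.342692) / 3 = 2.634967
R(2,1) = (4·2.622795 − 2.561898) / 3 = 2.643094
R(3,1) = 2.638628 + (2.638628 − 2.622795)/3 = 2.643906
R(2,2) = 2.643094 + (2.643094 − 2.634967)/15 = 2.643636
R(3,2) = 2.643906 + (2.643906 − 2.643094)/15 = 2.643960
R(3,3) = (64·2.643960 − 2.643636) / 63 = 2.643965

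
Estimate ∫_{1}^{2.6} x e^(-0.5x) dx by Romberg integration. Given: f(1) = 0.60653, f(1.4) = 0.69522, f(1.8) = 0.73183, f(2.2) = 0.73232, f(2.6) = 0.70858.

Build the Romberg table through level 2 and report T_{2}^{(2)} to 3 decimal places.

T_{0}^{(0)} (trapezoid, 1 panel, h=1.6000): 1.05209
T_{1}^{(0)} (trapezoid, 2 panels, h=0.8000): 1.11151
T_{2}^{(0)} (trapezoid, 4 panels, h=0.4000): 1.12677
T_{1}^{(1)} = 1.11151 + (1.11151 − 1.05209)/3 = 1.13132
T_{2}^{(1)} = 1.12677 + (1.12677 − 1.11151)/3 = 1.13186
T_{2}^{(2)} = 1.13186 + (1.13186 − 1.13132)/15 = 1.13190

1.132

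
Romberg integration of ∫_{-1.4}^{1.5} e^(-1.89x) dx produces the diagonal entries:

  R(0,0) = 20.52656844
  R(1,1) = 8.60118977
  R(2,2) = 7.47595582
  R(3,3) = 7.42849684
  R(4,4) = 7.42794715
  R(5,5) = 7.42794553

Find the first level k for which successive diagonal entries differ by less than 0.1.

|R(1,1) − R(0,0)| = 11.92537867 ≥ 0.1
|R(2,2) − R(1,1)| = 1.12523395 ≥ 0.1
|R(3,3) − R(2,2)| = 0.04745898 < 0.1

k = 3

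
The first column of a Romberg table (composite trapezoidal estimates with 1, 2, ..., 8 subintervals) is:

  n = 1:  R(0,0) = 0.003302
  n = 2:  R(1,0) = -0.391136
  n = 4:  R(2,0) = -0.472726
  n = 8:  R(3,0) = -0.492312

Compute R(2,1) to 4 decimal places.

Richardson extrapolation on the trapezoidal column (denominator 4−1=3):
R(2,1) = (4·(-0.472726) − (-0.391136)) / 3 = -0.499923

-0.4999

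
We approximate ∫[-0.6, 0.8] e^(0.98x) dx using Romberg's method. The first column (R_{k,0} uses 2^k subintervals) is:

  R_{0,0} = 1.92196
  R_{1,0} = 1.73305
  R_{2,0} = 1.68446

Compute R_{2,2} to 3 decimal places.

1.668

Richardson extrapolation on the trapezoidal column (denominator 4−1=3):
R_{1,1} = 1.73305 + (1.73305 − 1.92196)/3 = 1.67008
R_{2,1} = (4·1.68446 − 1.73305) / 3 = 1.66826
R_{2,2} = 1.66826 + (1.66826 − 1.67008)/15 = 1.66814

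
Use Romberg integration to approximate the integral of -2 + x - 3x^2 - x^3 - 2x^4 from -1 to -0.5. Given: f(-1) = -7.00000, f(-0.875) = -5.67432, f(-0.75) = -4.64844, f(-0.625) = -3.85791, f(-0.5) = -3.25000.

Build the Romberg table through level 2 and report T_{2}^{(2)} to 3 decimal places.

-2.403

T_{0}^{(0)} (trapezoid, 1 panel, h=0.5000): -2.56250
T_{1}^{(0)} (trapezoid, 2 panels, h=0.2500): -2.44336
T_{2}^{(0)} (trapezoid, 4 panels, h=0.1250): -2.41321
T_{1}^{(1)} = -2.44336 + (-2.44336 − (-2.56250))/3 = -2.40365
T_{2}^{(1)} = -2.41321 + (-2.41321 − (-2.44336))/3 = -2.40316
T_{2}^{(2)} = -2.40316 + (-2.40316 − (-2.40365))/15 = -2.40313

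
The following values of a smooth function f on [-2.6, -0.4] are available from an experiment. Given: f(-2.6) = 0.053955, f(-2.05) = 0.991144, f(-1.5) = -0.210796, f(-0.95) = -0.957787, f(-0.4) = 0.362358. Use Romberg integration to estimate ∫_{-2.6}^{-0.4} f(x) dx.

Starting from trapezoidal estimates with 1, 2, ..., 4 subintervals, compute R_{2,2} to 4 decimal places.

R_{0,0} (trapezoid, 1 panel, h=2.2000): 0.457944
R_{1,0} (trapezoid, 2 panels, h=1.1000): -0.002903
R_{2,0} (trapezoid, 4 panels, h=0.5500): 0.016895
R_{1,1} = -0.002903 + (-0.002903 − 0.457944)/3 = -0.156519
R_{2,1} = 0.016895 + (0.016895 − (-0.002903))/3 = 0.023494
R_{2,2} = 0.023494 + (0.023494 − (-0.156519))/15 = 0.035495

0.0355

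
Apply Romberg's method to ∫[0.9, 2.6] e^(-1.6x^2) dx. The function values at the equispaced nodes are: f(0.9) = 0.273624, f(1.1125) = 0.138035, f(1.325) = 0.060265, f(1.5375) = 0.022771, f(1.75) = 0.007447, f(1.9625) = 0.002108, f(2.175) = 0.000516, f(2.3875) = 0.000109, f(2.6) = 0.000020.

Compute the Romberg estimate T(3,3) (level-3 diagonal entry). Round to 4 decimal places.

T(0,0) (trapezoid, 1 panel, h=1.7000): 0.232597
T(1,0) (trapezoid, 2 panels, h=0.8500): 0.122629
T(2,0) (trapezoid, 4 panels, h=0.4250): 0.087146
T(3,0) (trapezoid, 8 panels, h=0.2125): 0.078216
T(1,1) = 0.122629 + (0.122629 − 0.232597)/3 = 0.085973
T(2,1) = 0.087146 + (0.087146 − 0.122629)/3 = 0.075318
T(3,1) = 0.078216 + (0.078216 − 0.087146)/3 = 0.075239
T(2,2) = 0.075318 + (0.075318 − 0.085973)/15 = 0.074608
T(3,2) = 0.075239 + (0.075239 − 0.075318)/15 = 0.075234
T(3,3) = 0.075234 + (0.075234 − 0.074608)/63 = 0.075244

0.0752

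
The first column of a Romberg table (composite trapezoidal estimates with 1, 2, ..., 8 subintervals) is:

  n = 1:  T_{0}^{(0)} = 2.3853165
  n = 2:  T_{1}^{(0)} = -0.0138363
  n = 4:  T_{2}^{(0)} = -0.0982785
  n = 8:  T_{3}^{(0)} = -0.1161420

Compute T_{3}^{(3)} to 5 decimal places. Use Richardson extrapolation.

-0.12246

Richardson extrapolation on the trapezoidal column (denominator 4−1=3):
T_{1}^{(1)} = -0.0138363 + (-0.0138363 − 2.3853165)/3 = -0.8135539
T_{2}^{(1)} = (4·(-0.0982785) − (-0.0138363)) / 3 = -0.1264259
T_{3}^{(1)} = -0.1161420 + (-0.1161420 − (-0.0982785))/3 = -0.1220965
T_{2}^{(2)} = -0.1264259 + (-0.1264259 − (-0.8135539))/15 = -0.0806174
T_{3}^{(2)} = (16·(-0.1220965) − (-0.1264259)) / 15 = -0.1218079
T_{3}^{(3)} = (64·(-0.1218079) − (-0.0806174)) / 63 = -0.1224617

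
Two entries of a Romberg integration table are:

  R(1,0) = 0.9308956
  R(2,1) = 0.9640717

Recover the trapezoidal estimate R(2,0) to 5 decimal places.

From R(2,1) = (4·R(2,0) − R(1,0))/3, solve for R(2,0):
4·R(2,0) = 3·0.9640717 + 0.9308956 = 3.8231107
R(2,0) = 0.9557777

0.95578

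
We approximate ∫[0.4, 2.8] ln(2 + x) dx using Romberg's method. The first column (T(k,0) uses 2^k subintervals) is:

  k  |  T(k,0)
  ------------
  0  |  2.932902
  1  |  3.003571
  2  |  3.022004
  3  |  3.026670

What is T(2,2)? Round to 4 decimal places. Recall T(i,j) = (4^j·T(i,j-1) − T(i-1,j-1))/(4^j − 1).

T(1,1) = (4·3.003571 − 2.932902) / 3 = 3.027127
T(2,1) = 3.022004 + (3.022004 − 3.003571)/3 = 3.028148
T(2,2) = (16·3.028148 − 3.027127) / 15 = 3.028216

3.0282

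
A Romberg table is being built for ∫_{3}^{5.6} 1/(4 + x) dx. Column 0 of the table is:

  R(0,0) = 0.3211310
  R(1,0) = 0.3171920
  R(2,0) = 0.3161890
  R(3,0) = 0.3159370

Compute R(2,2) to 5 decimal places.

R(1,1) = (4·0.3171920 − 0.3211310) / 3 = 0.3158790
R(2,1) = (4·0.3161890 − 0.3171920) / 3 = 0.3158547
R(2,2) = 0.3158547 + (0.3158547 − 0.3158790)/15 = 0.3158531

0.31585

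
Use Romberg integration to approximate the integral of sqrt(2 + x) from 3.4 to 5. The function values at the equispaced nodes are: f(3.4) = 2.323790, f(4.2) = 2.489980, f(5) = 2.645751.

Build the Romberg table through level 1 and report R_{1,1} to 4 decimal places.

3.9812

R_{0,0} (trapezoid, 1 panel, h=1.6000): 3.975633
R_{1,0} (trapezoid, 2 panels, h=0.8000): 3.979800
R_{1,1} = 3.979800 + (3.979800 − 3.975633)/3 = 3.981189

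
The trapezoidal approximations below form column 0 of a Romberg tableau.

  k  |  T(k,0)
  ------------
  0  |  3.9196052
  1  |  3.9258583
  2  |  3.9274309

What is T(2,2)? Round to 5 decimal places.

Richardson extrapolation on the trapezoidal column (denominator 4−1=3):
T(1,1) = 3.9258583 + (3.9258583 − 3.9196052)/3 = 3.9279427
T(2,1) = (4·3.9274309 − 3.9258583) / 3 = 3.9279551
T(2,2) = 3.9279551 + (3.9279551 − 3.9279427)/15 = 3.9279559

3.92796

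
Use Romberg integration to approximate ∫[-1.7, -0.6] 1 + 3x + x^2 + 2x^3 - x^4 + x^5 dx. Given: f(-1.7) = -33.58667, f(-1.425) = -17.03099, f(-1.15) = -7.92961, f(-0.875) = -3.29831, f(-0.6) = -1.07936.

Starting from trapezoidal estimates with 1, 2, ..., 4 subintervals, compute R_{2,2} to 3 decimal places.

-12.080

R_{0,0} (trapezoid, 1 panel, h=1.1000): -19.06632
R_{1,0} (trapezoid, 2 panels, h=0.5500): -13.89444
R_{2,0} (trapezoid, 4 panels, h=0.2750): -12.53778
R_{1,1} = -13.89444 + (-13.89444 − (-19.06632))/3 = -12.17048
R_{2,1} = -12.53778 + (-12.53778 − (-13.89444))/3 = -12.08556
R_{2,2} = -12.08556 + (-12.08556 − (-12.17048))/15 = -12.07990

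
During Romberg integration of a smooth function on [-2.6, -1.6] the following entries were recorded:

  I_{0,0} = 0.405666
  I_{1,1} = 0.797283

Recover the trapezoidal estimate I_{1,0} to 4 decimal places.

From I_{1,1} = (4·I_{1,0} − I_{0,0})/3, solve for I_{1,0}:
4·I_{1,0} = 3·0.797283 + 0.405666 = 2.797515
I_{1,0} = 0.699379

0.6994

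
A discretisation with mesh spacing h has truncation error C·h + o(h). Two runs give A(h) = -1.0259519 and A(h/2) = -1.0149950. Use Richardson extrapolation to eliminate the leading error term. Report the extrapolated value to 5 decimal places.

-1.00404

The leading error scales as h; refining by a factor of 2 reduces it by 2^1 = 2.
Extrapolated value = (2·A(h/2) − A(h)) / (2 − 1)
= (2·(-1.0149950) − (-1.0259519)) / 1
= -1.0040381 / 1 = -1.0040381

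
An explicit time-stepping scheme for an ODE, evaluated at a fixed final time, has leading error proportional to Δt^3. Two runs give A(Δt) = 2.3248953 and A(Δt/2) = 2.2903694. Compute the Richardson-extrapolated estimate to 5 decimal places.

2.28544

The leading error scales as Δt^3; refining by a factor of 2 reduces it by 2^3 = 8.
Extrapolated value = (8·A(Δt/2) − A(Δt)) / (8 − 1)
= (8·2.2903694 − 2.3248953) / 7
= 15.9980599 / 7 = 2.2854371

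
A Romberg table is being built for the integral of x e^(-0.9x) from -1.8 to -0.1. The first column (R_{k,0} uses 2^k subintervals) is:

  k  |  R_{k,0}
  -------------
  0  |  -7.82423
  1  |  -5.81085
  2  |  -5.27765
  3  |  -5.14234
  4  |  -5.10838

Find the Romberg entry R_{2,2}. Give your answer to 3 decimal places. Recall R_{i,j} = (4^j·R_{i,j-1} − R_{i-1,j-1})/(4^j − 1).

Richardson extrapolation on the trapezoidal column (denominator 4−1=3):
R_{1,1} = (4·(-5.81085) − (-7.82423)) / 3 = -5.13972
R_{2,1} = (4·(-5.27765) − (-5.81085)) / 3 = -5.09992
R_{2,2} = (16·(-5.09992) − (-5.13972)) / 15 = -5.09727
(Column j=1 coincides with Simpson's rule on the same nodes.)

-5.097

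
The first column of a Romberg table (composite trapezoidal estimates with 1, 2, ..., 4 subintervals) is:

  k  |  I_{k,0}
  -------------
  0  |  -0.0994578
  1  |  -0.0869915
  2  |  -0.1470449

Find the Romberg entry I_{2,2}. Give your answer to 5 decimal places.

-0.17268

Richardson extrapolation on the trapezoidal column (denominator 4−1=3):
I_{1,1} = (4·(-0.0869915) − (-0.0994578)) / 3 = -0.0828361
I_{2,1} = -0.1470449 + (-0.1470449 − (-0.0869915))/3 = -0.1670627
I_{2,2} = -0.1670627 + (-0.1670627 − (-0.0828361))/15 = -0.1726778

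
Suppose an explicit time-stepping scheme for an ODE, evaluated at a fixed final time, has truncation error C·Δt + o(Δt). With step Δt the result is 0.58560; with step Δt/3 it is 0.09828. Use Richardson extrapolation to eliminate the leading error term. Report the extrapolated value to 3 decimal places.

The leading error scales as Δt; refining by a factor of 3 reduces it by 3^1 = 3.
Extrapolated value = (3·A(Δt/3) − A(Δt)) / (3 − 1)
= (3·0.09828 − 0.58560) / 2
= -0.29076 / 2 = -0.14538

-0.145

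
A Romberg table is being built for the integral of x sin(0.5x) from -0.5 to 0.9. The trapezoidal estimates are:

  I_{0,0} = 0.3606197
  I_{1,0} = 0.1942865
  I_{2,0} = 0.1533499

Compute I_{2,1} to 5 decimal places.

I_{2,1} = 0.1533499 + (0.1533499 − 0.1942865)/3 = 0.1397044

0.13970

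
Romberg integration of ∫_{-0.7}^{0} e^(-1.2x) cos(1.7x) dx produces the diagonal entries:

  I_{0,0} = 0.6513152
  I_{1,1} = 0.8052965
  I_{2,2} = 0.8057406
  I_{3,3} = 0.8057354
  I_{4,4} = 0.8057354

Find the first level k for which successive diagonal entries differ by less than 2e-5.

|I_{1,1} − I_{0,0}| = 0.1539813 ≥ 2e-5
|I_{2,2} − I_{1,1}| = 0.0004441 ≥ 2e-5
|I_{3,3} − I_{2,2}| = 0.0000052 < 2e-5

k = 3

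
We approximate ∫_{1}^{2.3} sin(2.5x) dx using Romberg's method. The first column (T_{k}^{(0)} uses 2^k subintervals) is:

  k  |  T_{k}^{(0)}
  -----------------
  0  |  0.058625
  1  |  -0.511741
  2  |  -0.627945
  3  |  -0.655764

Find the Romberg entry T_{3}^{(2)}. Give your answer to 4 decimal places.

T_{2}^{(1)} = (4·(-0.627945) − (-0.511741)) / 3 = -0.666680
T_{3}^{(1)} = -0.655764 + (-0.655764 − (-0.627945))/3 = -0.665037
T_{3}^{(2)} = -0.665037 + (-0.665037 − (-0.666680))/15 = -0.664927
(Column j=1 coincides with Simpson's rule on the same nodes.)

-0.6649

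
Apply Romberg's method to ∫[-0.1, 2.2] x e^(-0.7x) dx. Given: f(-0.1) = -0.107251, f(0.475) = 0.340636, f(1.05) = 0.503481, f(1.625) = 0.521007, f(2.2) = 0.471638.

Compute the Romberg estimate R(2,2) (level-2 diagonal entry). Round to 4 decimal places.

R(0,0) (trapezoid, 1 panel, h=2.3000): 0.419045
R(1,0) (trapezoid, 2 panels, h=1.1500): 0.788526
R(2,0) (trapezoid, 4 panels, h=0.5750): 0.889708
R(1,1) = 0.788526 + (0.788526 − 0.419045)/3 = 0.911686
R(2,1) = 0.889708 + (0.889708 − 0.788526)/3 = 0.923435
R(2,2) = 0.923435 + (0.923435 − 0.911686)/15 = 0.924218

0.9242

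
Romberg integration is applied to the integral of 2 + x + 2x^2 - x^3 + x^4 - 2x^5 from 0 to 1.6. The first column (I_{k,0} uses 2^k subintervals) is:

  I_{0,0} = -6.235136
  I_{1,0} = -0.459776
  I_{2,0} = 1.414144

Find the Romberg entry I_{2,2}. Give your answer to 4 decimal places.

2.0770

I_{1,1} = -0.459776 + (-0.459776 − (-6.235136))/3 = 1.465344
I_{2,1} = (4·1.414144 − (-0.459776)) / 3 = 2.038784
I_{2,2} = (16·2.038784 − 1.465344) / 15 = 2.077013
(Column j=1 coincides with Simpson's rule on the same nodes.)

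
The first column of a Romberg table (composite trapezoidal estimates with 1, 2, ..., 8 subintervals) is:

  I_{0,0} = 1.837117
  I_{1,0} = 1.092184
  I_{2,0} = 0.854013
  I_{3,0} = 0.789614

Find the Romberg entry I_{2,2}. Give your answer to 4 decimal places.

Richardson extrapolation on the trapezoidal column (denominator 4−1=3):
I_{1,1} = (4·1.092184 − 1.837117) / 3 = 0.843873
I_{2,1} = 0.854013 + (0.854013 − 1.092184)/3 = 0.774623
I_{2,2} = 0.774623 + (0.774623 − 0.843873)/15 = 0.770006
(Column j=1 coincides with Simpson's rule on the same nodes.)

0.7700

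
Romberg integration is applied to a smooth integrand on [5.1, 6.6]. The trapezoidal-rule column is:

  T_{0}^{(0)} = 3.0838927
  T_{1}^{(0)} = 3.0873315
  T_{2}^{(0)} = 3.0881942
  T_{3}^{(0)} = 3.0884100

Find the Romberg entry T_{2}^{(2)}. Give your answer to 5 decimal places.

T_{1}^{(1)} = (4·3.0873315 − 3.0838927) / 3 = 3.0884778
T_{2}^{(1)} = 3.0881942 + (3.0881942 − 3.0873315)/3 = 3.0884818
T_{2}^{(2)} = 3.0884818 + (3.0884818 − 3.0884778)/15 = 3.0884821

3.08848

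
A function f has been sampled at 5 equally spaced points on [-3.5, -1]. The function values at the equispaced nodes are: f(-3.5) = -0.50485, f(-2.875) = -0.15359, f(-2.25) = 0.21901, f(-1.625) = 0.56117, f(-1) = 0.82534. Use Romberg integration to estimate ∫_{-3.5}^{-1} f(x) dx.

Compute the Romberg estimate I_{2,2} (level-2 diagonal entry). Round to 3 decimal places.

0.498

I_{0,0} (trapezoid, 1 panel, h=2.5000): 0.40061
I_{1,0} (trapezoid, 2 panels, h=1.2500): 0.47407
I_{2,0} (trapezoid, 4 panels, h=0.6250): 0.49177
I_{1,1} = 0.47407 + (0.47407 − 0.40061)/3 = 0.49856
I_{2,1} = 0.49177 + (0.49177 − 0.47407)/3 = 0.49767
I_{2,2} = 0.49767 + (0.49767 − 0.49856)/15 = 0.49761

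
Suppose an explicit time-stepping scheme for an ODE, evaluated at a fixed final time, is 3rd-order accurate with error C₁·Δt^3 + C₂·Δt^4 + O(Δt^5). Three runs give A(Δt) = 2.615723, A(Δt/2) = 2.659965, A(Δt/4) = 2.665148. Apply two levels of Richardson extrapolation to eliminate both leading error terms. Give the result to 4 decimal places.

2.6659

First eliminate the Δt^3 term (factor 2^3 = 8):
  B₁ = (8·2.659965 − 2.615723)/7 = 2.666285
  B₂ = (8·2.665148 − 2.659965)/7 = 2.665888
Then eliminate the Δt^4 term (factor 2^4 = 16):
  (16·2.665888 − 2.666285)/15 = 2.665862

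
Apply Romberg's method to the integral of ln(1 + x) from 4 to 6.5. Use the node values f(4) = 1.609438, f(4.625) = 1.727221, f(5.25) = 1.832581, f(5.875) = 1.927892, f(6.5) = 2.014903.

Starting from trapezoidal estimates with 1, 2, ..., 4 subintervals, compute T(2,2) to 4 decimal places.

4.5646

T(0,0) (trapezoid, 1 panel, h=2.5000): 4.530426
T(1,0) (trapezoid, 2 panels, h=1.2500): 4.555939
T(2,0) (trapezoid, 4 panels, h=0.6250): 4.562415
T(1,1) = 4.555939 + (4.555939 − 4.530426)/3 = 4.564443
T(2,1) = 4.562415 + (4.562415 − 4.555939)/3 = 4.564574
T(2,2) = 4.564574 + (4.564574 − 4.564443)/15 = 4.564583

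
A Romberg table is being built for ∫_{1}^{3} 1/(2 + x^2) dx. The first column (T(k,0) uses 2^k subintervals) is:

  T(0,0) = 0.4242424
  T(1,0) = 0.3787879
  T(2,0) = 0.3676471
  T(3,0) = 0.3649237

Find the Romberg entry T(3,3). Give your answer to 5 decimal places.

0.36402

Richardson extrapolation on the trapezoidal column (denominator 4−1=3):
T(1,1) = (4·0.3787879 − 0.4242424) / 3 = 0.3636364
T(2,1) = 0.3676471 + (0.3676471 − 0.3787879)/3 = 0.3639335
T(3,1) = (4·0.3649237 − 0.3676471) / 3 = 0.3640159
T(2,2) = 0.3639335 + (0.3639335 − 0.3636364)/15 = 0.3639533
T(3,2) = (16·0.3640159 − 0.3639335) / 15 = 0.3640214
T(3,3) = (64·0.3640214 − 0.3639533) / 63 = 0.3640225
(Column j=1 coincides with Simpson's rule on the same nodes.)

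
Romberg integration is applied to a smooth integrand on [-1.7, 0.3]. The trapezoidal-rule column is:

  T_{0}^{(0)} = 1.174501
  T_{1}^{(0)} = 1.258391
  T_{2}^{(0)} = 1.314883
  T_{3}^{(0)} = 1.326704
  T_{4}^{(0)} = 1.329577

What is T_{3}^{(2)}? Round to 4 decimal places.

T_{2}^{(1)} = 1.314883 + (1.314883 − 1.258391)/3 = 1.333714
T_{3}^{(1)} = (4·1.326704 − 1.314883) / 3 = 1.330644
T_{3}^{(2)} = (16·1.330644 − 1.333714) / 15 = 1.330439
(Column j=1 coincides with Simpson's rule on the same nodes.)

1.3304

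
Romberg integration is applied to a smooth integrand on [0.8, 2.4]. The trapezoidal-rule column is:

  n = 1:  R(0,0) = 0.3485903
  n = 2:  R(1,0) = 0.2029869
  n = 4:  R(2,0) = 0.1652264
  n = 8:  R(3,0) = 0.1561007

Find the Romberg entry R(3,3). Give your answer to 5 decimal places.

Richardson extrapolation on the trapezoidal column (denominator 4−1=3):
R(1,1) = 0.2029869 + (0.2029869 − 0.3485903)/3 = 0.1544524
R(2,1) = (4·0.1652264 − 0.2029869) / 3 = 0.1526396
R(3,1) = (4·0.1561007 − 0.1652264) / 3 = 0.1530588
R(2,2) = 0.1526396 + (0.1526396 − 0.1544524)/15 = 0.1525187
R(3,2) = (16·0.1530588 − 0.1526396) / 15 = 0.1530867
R(3,3) = (64·0.1530867 − 0.1525187) / 63 = 0.1530957

0.15310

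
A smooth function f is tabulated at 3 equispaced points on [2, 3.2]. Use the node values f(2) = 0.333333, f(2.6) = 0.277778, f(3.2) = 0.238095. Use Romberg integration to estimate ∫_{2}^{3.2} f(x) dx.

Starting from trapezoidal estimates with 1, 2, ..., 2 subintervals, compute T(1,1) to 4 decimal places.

T(0,0) (trapezoid, 1 panel, h=1.2000): 0.342857
T(1,0) (trapezoid, 2 panels, h=0.6000): 0.338095
T(1,1) = 0.338095 + (0.338095 − 0.342857)/3 = 0.336508

0.3365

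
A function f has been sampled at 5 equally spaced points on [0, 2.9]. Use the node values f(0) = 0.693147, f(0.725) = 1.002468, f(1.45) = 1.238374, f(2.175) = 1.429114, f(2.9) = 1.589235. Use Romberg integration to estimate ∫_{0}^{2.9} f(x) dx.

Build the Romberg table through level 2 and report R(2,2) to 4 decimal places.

R(0,0) (trapezoid, 1 panel, h=2.9000): 3.309454
R(1,0) (trapezoid, 2 panels, h=1.4500): 3.450369
R(2,0) (trapezoid, 4 panels, h=0.7250): 3.488082
R(1,1) = 3.450369 + (3.450369 − 3.309454)/3 = 3.497341
R(2,1) = 3.488082 + (3.488082 − 3.450369)/3 = 3.500653
R(2,2) = 3.500653 + (3.500653 − 3.497341)/15 = 3.500874

3.5009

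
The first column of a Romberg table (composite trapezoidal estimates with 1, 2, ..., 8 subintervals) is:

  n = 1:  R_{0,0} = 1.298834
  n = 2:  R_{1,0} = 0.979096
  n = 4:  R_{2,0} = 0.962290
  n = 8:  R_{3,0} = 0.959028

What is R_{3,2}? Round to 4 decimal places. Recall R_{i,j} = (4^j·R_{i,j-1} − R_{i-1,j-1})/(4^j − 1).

R_{2,1} = 0.962290 + (0.962290 − 0.979096)/3 = 0.956688
R_{3,1} = (4·0.959028 − 0.962290) / 3 = 0.957941
R_{3,2} = (16·0.957941 − 0.956688) / 15 = 0.958025

0.9580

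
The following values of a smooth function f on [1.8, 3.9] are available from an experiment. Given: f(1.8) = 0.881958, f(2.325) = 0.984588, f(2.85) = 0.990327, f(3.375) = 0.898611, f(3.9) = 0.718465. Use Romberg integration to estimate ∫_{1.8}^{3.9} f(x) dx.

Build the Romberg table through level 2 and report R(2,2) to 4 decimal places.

R(0,0) (trapezoid, 1 panel, h=2.1000): 1.680444
R(1,0) (trapezoid, 2 panels, h=1.0500): 1.880065
R(2,0) (trapezoid, 4 panels, h=0.5250): 1.928712
R(1,1) = 1.880065 + (1.880065 − 1.680444)/3 = 1.946605
R(2,1) = 1.928712 + (1.928712 − 1.880065)/3 = 1.944928
R(2,2) = 1.944928 + (1.944928 − 1.946605)/15 = 1.944816

1.9448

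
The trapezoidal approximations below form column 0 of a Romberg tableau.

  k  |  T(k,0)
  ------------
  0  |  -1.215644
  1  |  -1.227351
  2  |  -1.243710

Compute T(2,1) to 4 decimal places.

Richardson extrapolation on the trapezoidal column (denominator 4−1=3):
T(2,1) = (4·(-1.243710) − (-1.227351)) / 3 = -1.249163
(Column j=1 coincides with Simpson's rule on the same nodes.)

-1.2492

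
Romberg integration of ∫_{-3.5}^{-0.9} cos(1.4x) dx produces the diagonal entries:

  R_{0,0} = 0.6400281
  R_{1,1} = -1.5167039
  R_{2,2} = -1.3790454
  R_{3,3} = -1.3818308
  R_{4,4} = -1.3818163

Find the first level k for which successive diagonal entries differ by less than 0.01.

k = 3

|R_{1,1} − R_{0,0}| = 2.1567320 ≥ 0.01
|R_{2,2} − R_{1,1}| = 0.1376585 ≥ 0.01
|R_{3,3} − R_{2,2}| = 0.0027854 < 0.01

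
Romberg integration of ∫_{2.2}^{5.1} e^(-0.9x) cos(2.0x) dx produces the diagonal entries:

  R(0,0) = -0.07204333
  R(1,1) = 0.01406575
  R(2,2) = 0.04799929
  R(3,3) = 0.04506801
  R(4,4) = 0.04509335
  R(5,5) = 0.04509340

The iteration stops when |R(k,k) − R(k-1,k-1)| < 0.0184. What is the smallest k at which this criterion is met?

|R(1,1) − R(0,0)| = 0.08610908 ≥ 0.0184
|R(2,2) − R(1,1)| = 0.03393354 ≥ 0.0184
|R(3,3) − R(2,2)| = 0.00293128 < 0.0184

k = 3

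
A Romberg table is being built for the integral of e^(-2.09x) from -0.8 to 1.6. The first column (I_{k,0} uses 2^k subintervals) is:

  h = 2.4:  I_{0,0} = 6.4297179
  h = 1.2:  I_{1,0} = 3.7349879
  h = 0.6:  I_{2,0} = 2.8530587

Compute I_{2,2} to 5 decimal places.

Richardson extrapolation on the trapezoidal column (denominator 4−1=3):
I_{1,1} = 3.7349879 + (3.7349879 − 6.4297179)/3 = 2.8367446
I_{2,1} = 2.8530587 + (2.8530587 − 3.7349879)/3 = 2.5590823
I_{2,2} = 2.5590823 + (2.5590823 − 2.8367446)/15 = 2.5405715

2.54057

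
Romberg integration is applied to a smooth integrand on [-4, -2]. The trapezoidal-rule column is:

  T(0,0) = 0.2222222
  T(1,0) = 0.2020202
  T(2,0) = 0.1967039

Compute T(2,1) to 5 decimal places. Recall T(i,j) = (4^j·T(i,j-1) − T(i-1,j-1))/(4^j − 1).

0.19493

T(2,1) = 0.1967039 + (0.1967039 − 0.2020202)/3 = 0.1949318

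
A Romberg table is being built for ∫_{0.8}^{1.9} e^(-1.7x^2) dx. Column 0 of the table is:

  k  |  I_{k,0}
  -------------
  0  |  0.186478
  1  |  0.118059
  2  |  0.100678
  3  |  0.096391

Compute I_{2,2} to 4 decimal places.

I_{1,1} = (4·0.118059 − 0.186478) / 3 = 0.095253
I_{2,1} = 0.100678 + (0.100678 − 0.118059)/3 = 0.094884
I_{2,2} = (16·0.094884 − 0.095253) / 15 = 0.094859

0.0949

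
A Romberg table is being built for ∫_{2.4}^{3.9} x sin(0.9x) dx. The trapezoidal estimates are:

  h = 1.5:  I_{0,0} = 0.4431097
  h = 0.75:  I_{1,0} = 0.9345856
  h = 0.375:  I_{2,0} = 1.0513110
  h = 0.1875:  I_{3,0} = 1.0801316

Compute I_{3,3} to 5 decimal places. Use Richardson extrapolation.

Richardson extrapolation on the trapezoidal column (denominator 4−1=3):
I_{1,1} = 0.9345856 + (0.9345856 − 0.4431097)/3 = 1.0984109
I_{2,1} = (4·1.0513110 − 0.9345856) / 3 = 1.0902195
I_{3,1} = (4·1.0801316 − 1.0513110) / 3 = 1.0897385
I_{2,2} = (16·1.0902195 − 1.0984109) / 15 = 1.0896734
I_{3,2} = 1.0897385 + (1.0897385 − 1.0902195)/15 = 1.0897064
I_{3,3} = 1.0897064 + (1.0897064 − 1.0896734)/63 = 1.0897069

1.08971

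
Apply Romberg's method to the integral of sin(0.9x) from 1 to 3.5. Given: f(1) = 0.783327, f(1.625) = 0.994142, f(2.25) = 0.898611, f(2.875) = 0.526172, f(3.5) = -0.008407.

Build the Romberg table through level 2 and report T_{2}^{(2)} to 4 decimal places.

1.8016

T_{0}^{(0)} (trapezoid, 1 panel, h=2.5000): 0.968650
T_{1}^{(0)} (trapezoid, 2 panels, h=1.2500): 1.607589
T_{2}^{(0)} (trapezoid, 4 panels, h=0.6250): 1.753991
T_{1}^{(1)} = 1.607589 + (1.607589 − 0.968650)/3 = 1.820569
T_{2}^{(1)} = 1.753991 + (1.753991 − 1.607589)/3 = 1.802792
T_{2}^{(2)} = 1.802792 + (1.802792 − 1.820569)/15 = 1.801607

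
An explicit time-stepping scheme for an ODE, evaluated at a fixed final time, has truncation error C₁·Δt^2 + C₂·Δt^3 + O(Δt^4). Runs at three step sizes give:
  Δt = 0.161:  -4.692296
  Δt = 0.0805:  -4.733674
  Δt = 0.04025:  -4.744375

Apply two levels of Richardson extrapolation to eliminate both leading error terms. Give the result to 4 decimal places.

-4.7480

First eliminate the Δt^2 term (factor 2^2 = 4):
  B₁ = (4·(-4.733674) − (-4.692296))/3 = -4.747467
  B₂ = (4·(-4.744375) − (-4.733674))/3 = -4.747942
Then eliminate the Δt^3 term (factor 2^3 = 8):
  (8·(-4.747942) − (-4.747467))/7 = -4.748010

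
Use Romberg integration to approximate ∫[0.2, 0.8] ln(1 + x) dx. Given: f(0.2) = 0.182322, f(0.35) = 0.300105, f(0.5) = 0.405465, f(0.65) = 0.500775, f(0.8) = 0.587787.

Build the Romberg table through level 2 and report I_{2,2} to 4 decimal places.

0.2392

I_{0,0} (trapezoid, 1 panel, h=0.6000): 0.231033
I_{1,0} (trapezoid, 2 panels, h=0.3000): 0.237156
I_{2,0} (trapezoid, 4 panels, h=0.1500): 0.238710
I_{1,1} = 0.237156 + (0.237156 − 0.231033)/3 = 0.239197
I_{2,1} = 0.238710 + (0.238710 − 0.237156)/3 = 0.239228
I_{2,2} = 0.239228 + (0.239228 − 0.239197)/15 = 0.239230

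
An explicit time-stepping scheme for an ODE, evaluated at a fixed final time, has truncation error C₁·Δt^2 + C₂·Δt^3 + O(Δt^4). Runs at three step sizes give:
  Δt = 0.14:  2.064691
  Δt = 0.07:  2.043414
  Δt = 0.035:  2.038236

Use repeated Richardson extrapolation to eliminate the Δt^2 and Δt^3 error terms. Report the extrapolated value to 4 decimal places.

First eliminate the Δt^2 term (factor 2^2 = 4):
  B₁ = (4·2.043414 − 2.064691)/3 = 2.036322
  B₂ = (4·2.038236 − 2.043414)/3 = 2.036510
Then eliminate the Δt^3 term (factor 2^3 = 8):
  (8·2.036510 − 2.036322)/7 = 2.036537

2.0365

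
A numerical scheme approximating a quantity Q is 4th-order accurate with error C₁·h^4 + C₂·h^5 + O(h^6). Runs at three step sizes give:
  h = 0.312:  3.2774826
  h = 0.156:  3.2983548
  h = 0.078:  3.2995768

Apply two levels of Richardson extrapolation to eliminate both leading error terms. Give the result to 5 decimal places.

First eliminate the h^4 term (factor 2^4 = 16):
  B₁ = (16·3.2983548 − 3.2774826)/15 = 3.2997463
  B₂ = (16·3.2995768 − 3.2983548)/15 = 3.2996583
Then eliminate the h^5 term (factor 2^5 = 32):
  (32·3.2996583 − 3.2997463)/31 = 3.2996555

3.29966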